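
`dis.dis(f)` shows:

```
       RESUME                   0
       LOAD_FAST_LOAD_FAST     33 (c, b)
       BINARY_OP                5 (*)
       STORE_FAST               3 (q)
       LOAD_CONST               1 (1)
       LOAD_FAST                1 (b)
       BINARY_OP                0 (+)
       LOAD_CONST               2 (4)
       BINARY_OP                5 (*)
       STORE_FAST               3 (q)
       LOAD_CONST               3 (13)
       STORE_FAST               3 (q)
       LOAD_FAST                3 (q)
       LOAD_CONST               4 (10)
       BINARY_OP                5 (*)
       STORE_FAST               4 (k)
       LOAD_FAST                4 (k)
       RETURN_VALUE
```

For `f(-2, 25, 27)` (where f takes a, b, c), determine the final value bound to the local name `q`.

LOAD_FAST_LOAD_FAST c,b → push 27,25. Stack: [27, 25]
BINARY_OP * → 27 * 25 = 675. Stack: [675]
STORE_FAST q → q=675. Stack: []
LOAD_CONST → push 1. Stack: [1]
LOAD_FAST b → push 25. Stack: [1, 25]
BINARY_OP + → 1 + 25 = 26. Stack: [26]
LOAD_CONST → push 4. Stack: [26, 4]
BINARY_OP * → 26 * 4 = 104. Stack: [104]
STORE_FAST q → q=104. Stack: []
LOAD_CONST → push 13. Stack: [13]
STORE_FAST q → q=13. Stack: []
LOAD_FAST q → push 13. Stack: [13]
LOAD_CONST → push 10. Stack: [13, 10]
BINARY_OP * → 13 * 10 = 130. Stack: [130]
STORE_FAST k → k=130. Stack: []
LOAD_FAST k → push 130. Stack: [130]
RETURN_VALUE → return 130.

13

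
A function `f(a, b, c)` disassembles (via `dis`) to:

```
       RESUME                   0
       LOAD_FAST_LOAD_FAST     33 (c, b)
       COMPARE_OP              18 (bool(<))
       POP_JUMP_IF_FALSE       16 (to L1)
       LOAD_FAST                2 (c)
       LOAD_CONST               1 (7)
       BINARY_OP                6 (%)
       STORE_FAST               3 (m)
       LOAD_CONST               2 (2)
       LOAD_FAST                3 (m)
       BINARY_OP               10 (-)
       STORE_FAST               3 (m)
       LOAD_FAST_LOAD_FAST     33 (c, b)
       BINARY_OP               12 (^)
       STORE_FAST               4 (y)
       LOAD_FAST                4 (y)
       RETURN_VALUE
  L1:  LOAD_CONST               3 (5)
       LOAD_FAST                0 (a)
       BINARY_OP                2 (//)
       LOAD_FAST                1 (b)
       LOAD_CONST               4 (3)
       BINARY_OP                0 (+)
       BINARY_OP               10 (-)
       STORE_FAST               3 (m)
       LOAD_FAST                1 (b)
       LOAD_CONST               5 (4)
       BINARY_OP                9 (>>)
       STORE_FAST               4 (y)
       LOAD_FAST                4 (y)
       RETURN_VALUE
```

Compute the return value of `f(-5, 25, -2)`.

LOAD_FAST_LOAD_FAST c,b → push -2,25. Stack: [-2, 25]
COMPARE_OP bool(<) → -2 vs 25 = True. Stack: [True]
POP_JUMP_IF_FALSE → pop True; no jump. Stack: []
LOAD_FAST c → push -2. Stack: [-2]
LOAD_CONST → push 7. Stack: [-2, 7]
BINARY_OP % → -2 % 7 = 5. Stack: [5]
STORE_FAST m → m=5. Stack: []
LOAD_CONST → push 2. Stack: [2]
LOAD_FAST m → push 5. Stack: [2, 5]
BINARY_OP - → 2 - 5 = -3. Stack: [-3]
STORE_FAST m → m=-3. Stack: []
LOAD_FAST_LOAD_FAST c,b → push -2,25. Stack: [-2, 25]
BINARY_OP ^ → -2 ^ 25 = -25. Stack: [-25]
STORE_FAST y → y=-25. Stack: []
LOAD_FAST y → push -25. Stack: [-25]
RETURN_VALUE → return -25.

-25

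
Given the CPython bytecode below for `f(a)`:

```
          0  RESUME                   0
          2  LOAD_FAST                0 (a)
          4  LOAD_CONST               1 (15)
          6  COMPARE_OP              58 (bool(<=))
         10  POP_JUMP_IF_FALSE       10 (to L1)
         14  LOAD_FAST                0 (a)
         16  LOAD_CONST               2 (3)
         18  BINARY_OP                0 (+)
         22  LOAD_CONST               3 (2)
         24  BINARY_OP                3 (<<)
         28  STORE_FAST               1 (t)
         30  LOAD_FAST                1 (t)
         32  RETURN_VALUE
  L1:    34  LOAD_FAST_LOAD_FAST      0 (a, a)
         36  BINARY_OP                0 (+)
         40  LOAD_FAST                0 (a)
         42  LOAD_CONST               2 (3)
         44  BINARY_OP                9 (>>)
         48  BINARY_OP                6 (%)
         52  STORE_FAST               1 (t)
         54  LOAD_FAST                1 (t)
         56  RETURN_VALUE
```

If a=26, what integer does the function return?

1

LOAD_FAST a → push 26. Stack: [26]
LOAD_CONST → push 15. Stack: [26, 15]
COMPARE_OP bool(<=) → 26 vs 15 = False. Stack: [False]
POP_JUMP_IF_FALSE → pop False; jump. Stack: []
LOAD_FAST_LOAD_FAST a,a → push 26,26. Stack: [26, 26]
BINARY_OP + → 26 + 26 = 52. Stack: [52]
LOAD_FAST a → push 26. Stack: [52, 26]
LOAD_CONST → push 3. Stack: [52, 26, 3]
BINARY_OP >> → 26 >> 3 = 3. Stack: [52, 3]
BINARY_OP % → 52 % 3 = 1. Stack: [1]
STORE_FAST t → t=1. Stack: []
LOAD_FAST t → push 1. Stack: [1]
RETURN_VALUE → return 1.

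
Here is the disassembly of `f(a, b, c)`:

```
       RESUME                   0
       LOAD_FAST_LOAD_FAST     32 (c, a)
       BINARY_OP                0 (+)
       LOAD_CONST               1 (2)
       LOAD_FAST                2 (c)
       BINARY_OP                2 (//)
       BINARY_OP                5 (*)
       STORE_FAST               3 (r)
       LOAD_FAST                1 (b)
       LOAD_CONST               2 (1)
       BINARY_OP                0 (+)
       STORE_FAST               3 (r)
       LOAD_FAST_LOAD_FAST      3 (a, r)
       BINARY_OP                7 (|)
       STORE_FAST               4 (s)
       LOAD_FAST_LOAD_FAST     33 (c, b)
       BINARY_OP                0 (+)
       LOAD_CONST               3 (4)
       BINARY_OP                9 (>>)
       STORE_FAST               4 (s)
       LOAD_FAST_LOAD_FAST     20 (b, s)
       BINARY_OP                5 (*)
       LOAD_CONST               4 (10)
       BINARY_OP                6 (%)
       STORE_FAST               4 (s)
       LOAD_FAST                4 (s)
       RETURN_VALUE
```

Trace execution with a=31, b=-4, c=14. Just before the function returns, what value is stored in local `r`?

-3

LOAD_FAST_LOAD_FAST c,a → push 14,31. Stack: [14, 31]
BINARY_OP + → 14 + 31 = 45. Stack: [45]
LOAD_CONST → push 2. Stack: [45, 2]
LOAD_FAST c → push 14. Stack: [45, 2, 14]
BINARY_OP // → 2 // 14 = 0. Stack: [45, 0]
BINARY_OP * → 45 * 0 = 0. Stack: [0]
STORE_FAST r → r=0. Stack: []
LOAD_FAST b → push -4. Stack: [-4]
LOAD_CONST → push 1. Stack: [-4, 1]
BINARY_OP + → -4 + 1 = -3. Stack: [-3]
STORE_FAST r → r=-3. Stack: []
LOAD_FAST_LOAD_FAST a,r → push 31,-3. Stack: [31, -3]
BINARY_OP | → 31 | -3 = -1. Stack: [-1]
STORE_FAST s → s=-1. Stack: []
LOAD_FAST_LOAD_FAST c,b → push 14,-4. Stack: [14, -4]
BINARY_OP + → 14 + -4 = 10. Stack: [10]
LOAD_CONST → push 4. Stack: [10, 4]
BINARY_OP >> → 10 >> 4 = 0. Stack: [0]
STORE_FAST s → s=0. Stack: []
LOAD_FAST_LOAD_FAST b,s → push -4,0. Stack: [-4, 0]
BINARY_OP * → -4 * 0 = 0. Stack: [0]
LOAD_CONST → push 10. Stack: [0, 10]
BINARY_OP % → 0 % 10 = 0. Stack: [0]
STORE_FAST s → s=0. Stack: []
LOAD_FAST s → push 0. Stack: [0]
RETURN_VALUE → return 0.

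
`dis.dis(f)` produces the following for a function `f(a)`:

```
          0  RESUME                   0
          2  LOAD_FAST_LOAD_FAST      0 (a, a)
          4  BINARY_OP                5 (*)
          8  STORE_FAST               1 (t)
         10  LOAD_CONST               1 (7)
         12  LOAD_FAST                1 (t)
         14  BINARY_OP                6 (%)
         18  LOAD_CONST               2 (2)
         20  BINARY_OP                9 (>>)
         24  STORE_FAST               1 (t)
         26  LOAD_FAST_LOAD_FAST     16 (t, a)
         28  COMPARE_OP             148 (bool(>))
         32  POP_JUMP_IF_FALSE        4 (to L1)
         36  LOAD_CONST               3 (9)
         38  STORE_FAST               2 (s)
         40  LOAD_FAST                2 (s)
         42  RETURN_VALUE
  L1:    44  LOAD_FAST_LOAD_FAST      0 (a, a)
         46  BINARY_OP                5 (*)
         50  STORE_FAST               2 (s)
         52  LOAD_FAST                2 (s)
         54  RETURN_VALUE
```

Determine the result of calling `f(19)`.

LOAD_FAST_LOAD_FAST a,a → push 19,19. Stack: [19, 19]
BINARY_OP * → 19 * 19 = 361. Stack: [361]
STORE_FAST t → t=361. Stack: []
LOAD_CONST → push 7. Stack: [7]
LOAD_FAST t → push 361. Stack: [7, 361]
BINARY_OP % → 7 % 361 = 7. Stack: [7]
LOAD_CONST → push 2. Stack: [7, 2]
BINARY_OP >> → 7 >> 2 = 1. Stack: [1]
STORE_FAST t → t=1. Stack: []
LOAD_FAST_LOAD_FAST t,a → push 1,19. Stack: [1, 19]
COMPARE_OP bool(>) → 1 vs 19 = False. Stack: [False]
POP_JUMP_IF_FALSE → pop False; jump. Stack: []
LOAD_FAST_LOAD_FAST a,a → push 19,19. Stack: [19, 19]
BINARY_OP * → 19 * 19 = 361. Stack: [361]
STORE_FAST s → s=361. Stack: []
LOAD_FAST s → push 361. Stack: [361]
RETURN_VALUE → return 361.

361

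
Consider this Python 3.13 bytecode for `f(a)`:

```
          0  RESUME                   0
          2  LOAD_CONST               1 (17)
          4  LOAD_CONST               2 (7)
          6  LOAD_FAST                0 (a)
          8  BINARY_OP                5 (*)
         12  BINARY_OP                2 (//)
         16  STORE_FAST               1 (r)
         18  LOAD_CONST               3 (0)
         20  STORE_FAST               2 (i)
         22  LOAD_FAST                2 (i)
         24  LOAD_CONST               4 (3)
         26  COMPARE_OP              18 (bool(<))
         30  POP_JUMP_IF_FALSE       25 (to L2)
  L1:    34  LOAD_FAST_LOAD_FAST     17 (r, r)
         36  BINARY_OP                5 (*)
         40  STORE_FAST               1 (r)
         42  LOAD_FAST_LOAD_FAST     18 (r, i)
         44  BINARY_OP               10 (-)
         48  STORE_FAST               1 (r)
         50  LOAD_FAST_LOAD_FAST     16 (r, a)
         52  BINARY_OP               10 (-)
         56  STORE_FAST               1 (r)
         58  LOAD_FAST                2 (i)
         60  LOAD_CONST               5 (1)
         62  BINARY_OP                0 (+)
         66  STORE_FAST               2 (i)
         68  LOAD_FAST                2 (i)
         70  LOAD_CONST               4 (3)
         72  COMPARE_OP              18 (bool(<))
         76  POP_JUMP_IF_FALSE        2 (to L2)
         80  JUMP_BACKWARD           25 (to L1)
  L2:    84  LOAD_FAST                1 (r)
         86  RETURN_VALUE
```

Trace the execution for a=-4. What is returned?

LOAD_CONST → push 17
LOAD_CONST → push 7
LOAD_FAST a → push -4
BINARY_OP * → 7 * -4 = -28
BINARY_OP // → 17 // -28 = -1
STORE_FAST r → r=-1
LOAD_CONST → push 0
STORE_FAST i → i=0
LOAD_FAST i → push 0
LOAD_CONST → push 3
COMPARE_OP bool(<) → 0 vs 3 = True
POP_JUMP_IF_FALSE → pop True; no jump
LOAD_FAST_LOAD_FAST r,r → push -1,-1
BINARY_OP * → -1 * -1 = 1
STORE_FAST r → r=1
LOAD_FAST_LOAD_FAST r,i → push 1,0
BINARY_OP - → 1 - 0 = 1
STORE_FAST r → r=1
LOAD_FAST_LOAD_FAST r,a → push 1,-4
BINARY_OP - → 1 - -4 = 5
STORE_FAST r → r=5
LOAD_FAST i → push 0
LOAD_CONST → push 1
BINARY_OP + → 0 + 1 = 1
STORE_FAST i → i=1
LOAD_FAST i → push 1
LOAD_CONST → push 3
COMPARE_OP bool(<) → 1 vs 3 = True
POP_JUMP_IF_FALSE → pop True; no jump
LOAD_FAST_LOAD_FAST r,r → push 5,5
BINARY_OP * → 5 * 5 = 25
STORE_FAST r → r=25
LOAD_FAST_LOAD_FAST r,i → push 25,1
BINARY_OP - → 25 - 1 = 24
STORE_FAST r → r=24
LOAD_FAST_LOAD_FAST r,a → push 24,-4
BINARY_OP - → 24 - -4 = 28
STORE_FAST r → r=28
LOAD_FAST i → push 1
LOAD_CONST → push 1
BINARY_OP + → 1 + 1 = 2
STORE_FAST i → i=2
LOAD_FAST i → push 2
LOAD_CONST → push 3
COMPARE_OP bool(<) → 2 vs 3 = True
POP_JUMP_IF_FALSE → pop True; no jump
LOAD_FAST_LOAD_FAST r,r → push 28,28
BINARY_OP * → 28 * 28 = 784
STORE_FAST r → r=784
LOAD_FAST_LOAD_FAST r,i → push 784,2
BINARY_OP - → 784 - 2 = 782
STORE_FAST r → r=782
LOAD_FAST_LOAD_FAST r,a → push 782,-4
BINARY_OP - → 782 - -4 = 786
STORE_FAST r → r=786
LOAD_FAST i → push 2
LOAD_CONST → push 1
BINARY_OP + → 2 + 1 = 3
STORE_FAST i → i=3
LOAD_FAST i → push 3
LOAD_CONST → push 3
COMPARE_OP bool(<) → 3 vs 3 = False
POP_JUMP_IF_FALSE → pop False; jump
LOAD_FAST r → push 786
RETURN_VALUE → return 786.

786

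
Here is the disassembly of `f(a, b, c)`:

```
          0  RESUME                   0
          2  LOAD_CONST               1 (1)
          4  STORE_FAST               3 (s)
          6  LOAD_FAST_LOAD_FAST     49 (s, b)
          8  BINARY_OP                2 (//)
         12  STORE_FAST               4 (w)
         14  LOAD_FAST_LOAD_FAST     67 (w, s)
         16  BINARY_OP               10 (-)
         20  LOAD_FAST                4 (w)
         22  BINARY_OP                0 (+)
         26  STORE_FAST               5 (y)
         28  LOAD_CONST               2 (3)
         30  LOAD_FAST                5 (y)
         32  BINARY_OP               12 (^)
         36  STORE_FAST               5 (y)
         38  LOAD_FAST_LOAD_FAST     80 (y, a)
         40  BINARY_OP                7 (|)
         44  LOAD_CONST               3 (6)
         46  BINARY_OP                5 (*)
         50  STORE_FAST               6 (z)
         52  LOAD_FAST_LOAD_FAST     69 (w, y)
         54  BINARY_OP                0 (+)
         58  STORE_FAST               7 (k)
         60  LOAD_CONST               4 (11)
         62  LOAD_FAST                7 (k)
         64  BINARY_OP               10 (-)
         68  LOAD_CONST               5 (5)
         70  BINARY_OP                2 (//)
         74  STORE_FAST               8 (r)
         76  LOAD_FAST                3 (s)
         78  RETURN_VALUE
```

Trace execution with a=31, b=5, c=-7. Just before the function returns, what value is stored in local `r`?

3

LOAD_CONST → push 1. Stack: [1]
STORE_FAST s → s=1. Stack: []
LOAD_FAST_LOAD_FAST s,b → push 1,5. Stack: [1, 5]
BINARY_OP // → 1 // 5 = 0. Stack: [0]
STORE_FAST w → w=0. Stack: []
LOAD_FAST_LOAD_FAST w,s → push 0,1. Stack: [0, 1]
BINARY_OP - → 0 - 1 = -1. Stack: [-1]
LOAD_FAST w → push 0. Stack: [-1, 0]
BINARY_OP + → -1 + 0 = -1. Stack: [-1]
STORE_FAST y → y=-1. Stack: []
LOAD_CONST → push 3. Stack: [3]
LOAD_FAST y → push -1. Stack: [3, -1]
BINARY_OP ^ → 3 ^ -1 = -4. Stack: [-4]
STORE_FAST y → y=-4. Stack: []
LOAD_FAST_LOAD_FAST y,a → push -4,31. Stack: [-4, 31]
BINARY_OP | → -4 | 31 = -1. Stack: [-1]
LOAD_CONST → push 6. Stack: [-1, 6]
BINARY_OP * → -1 * 6 = -6. Stack: [-6]
STORE_FAST z → z=-6. Stack: []
LOAD_FAST_LOAD_FAST w,y → push 0,-4. Stack: [0, -4]
BINARY_OP + → 0 + -4 = -4. Stack: [-4]
STORE_FAST k → k=-4. Stack: []
LOAD_CONST → push 11. Stack: [11]
LOAD_FAST k → push -4. Stack: [11, -4]
BINARY_OP - → 11 - -4 = 15. Stack: [15]
LOAD_CONST → push 5. Stack: [15, 5]
BINARY_OP // → 15 // 5 = 3. Stack: [3]
STORE_FAST r → r=3. Stack: []
LOAD_FAST s → push 1. Stack: [1]
RETURN_VALUE → return 1.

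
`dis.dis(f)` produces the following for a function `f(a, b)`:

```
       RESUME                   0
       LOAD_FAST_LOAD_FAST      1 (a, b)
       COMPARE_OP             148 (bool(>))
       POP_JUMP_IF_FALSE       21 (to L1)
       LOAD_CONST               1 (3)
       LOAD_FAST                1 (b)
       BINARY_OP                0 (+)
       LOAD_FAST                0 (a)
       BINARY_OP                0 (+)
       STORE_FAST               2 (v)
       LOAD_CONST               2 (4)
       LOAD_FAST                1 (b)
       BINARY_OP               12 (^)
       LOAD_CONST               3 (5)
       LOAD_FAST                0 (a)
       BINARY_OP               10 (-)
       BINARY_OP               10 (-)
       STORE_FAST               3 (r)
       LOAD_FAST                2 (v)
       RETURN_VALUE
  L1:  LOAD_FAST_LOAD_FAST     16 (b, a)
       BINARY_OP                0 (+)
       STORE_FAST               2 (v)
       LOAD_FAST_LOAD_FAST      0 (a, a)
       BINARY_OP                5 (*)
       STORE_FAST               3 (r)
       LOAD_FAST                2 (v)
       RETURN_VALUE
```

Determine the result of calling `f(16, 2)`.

21

LOAD_FAST_LOAD_FAST a,b → push 16,2. Stack: [16, 2]
COMPARE_OP bool(>) → 16 vs 2 = True. Stack: [True]
POP_JUMP_IF_FALSE → pop True; no jump. Stack: []
LOAD_CONST → push 3. Stack: [3]
LOAD_FAST b → push 2. Stack: [3, 2]
BINARY_OP + → 3 + 2 = 5. Stack: [5]
LOAD_FAST a → push 16. Stack: [5, 16]
BINARY_OP + → 5 + 16 = 21. Stack: [21]
STORE_FAST v → v=21. Stack: []
LOAD_CONST → push 4. Stack: [4]
LOAD_FAST b → push 2. Stack: [4, 2]
BINARY_OP ^ → 4 ^ 2 = 6. Stack: [6]
LOAD_CONST → push 5. Stack: [6, 5]
LOAD_FAST a → push 16. Stack: [6, 5, 16]
BINARY_OP - → 5 - 16 = -11. Stack: [6, -11]
BINARY_OP - → 6 - -11 = 17. Stack: [17]
STORE_FAST r → r=17. Stack: []
LOAD_FAST v → push 21. Stack: [21]
RETURN_VALUE → return 21.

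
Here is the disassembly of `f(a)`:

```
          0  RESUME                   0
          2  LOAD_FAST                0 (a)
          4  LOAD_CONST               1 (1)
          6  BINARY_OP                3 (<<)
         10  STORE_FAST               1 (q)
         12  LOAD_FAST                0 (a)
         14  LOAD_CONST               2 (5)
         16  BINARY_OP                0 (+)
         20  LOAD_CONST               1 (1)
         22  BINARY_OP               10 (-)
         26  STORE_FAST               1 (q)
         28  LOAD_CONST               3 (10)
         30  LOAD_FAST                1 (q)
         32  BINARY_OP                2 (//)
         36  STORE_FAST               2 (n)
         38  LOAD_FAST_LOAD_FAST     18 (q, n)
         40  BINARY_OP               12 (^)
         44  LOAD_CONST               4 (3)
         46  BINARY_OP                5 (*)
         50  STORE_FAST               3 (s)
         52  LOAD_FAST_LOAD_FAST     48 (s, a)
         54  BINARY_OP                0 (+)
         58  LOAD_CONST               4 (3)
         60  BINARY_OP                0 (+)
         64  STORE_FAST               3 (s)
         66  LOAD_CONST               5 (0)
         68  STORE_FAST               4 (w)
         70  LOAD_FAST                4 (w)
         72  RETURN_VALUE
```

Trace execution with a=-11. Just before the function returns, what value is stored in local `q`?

-7

LOAD_FAST a → push -11. Stack: [-11]
LOAD_CONST → push 1. Stack: [-11, 1]
BINARY_OP << → -11 << 1 = -22. Stack: [-22]
STORE_FAST q → q=-22. Stack: []
LOAD_FAST a → push -11. Stack: [-11]
LOAD_CONST → push 5. Stack: [-11, 5]
BINARY_OP + → -11 + 5 = -6. Stack: [-6]
LOAD_CONST → push 1. Stack: [-6, 1]
BINARY_OP - → -6 - 1 = -7. Stack: [-7]
STORE_FAST q → q=-7. Stack: []
LOAD_CONST → push 10. Stack: [10]
LOAD_FAST q → push -7. Stack: [10, -7]
BINARY_OP // → 10 // -7 = -2. Stack: [-2]
STORE_FAST n → n=-2. Stack: []
LOAD_FAST_LOAD_FAST q,n → push -7,-2. Stack: [-7, -2]
BINARY_OP ^ → -7 ^ -2 = 7. Stack: [7]
LOAD_CONST → push 3. Stack: [7, 3]
BINARY_OP * → 7 * 3 = 21. Stack: [21]
STORE_FAST s → s=21. Stack: []
LOAD_FAST_LOAD_FAST s,a → push 21,-11. Stack: [21, -11]
BINARY_OP + → 21 + -11 = 10. Stack: [10]
LOAD_CONST → push 3. Stack: [10, 3]
BINARY_OP + → 10 + 3 = 13. Stack: [13]
STORE_FAST s → s=13. Stack: []
LOAD_CONST → push 0. Stack: [0]
STORE_FAST w → w=0. Stack: []
LOAD_FAST w → push 0. Stack: [0]
RETURN_VALUE → return 0.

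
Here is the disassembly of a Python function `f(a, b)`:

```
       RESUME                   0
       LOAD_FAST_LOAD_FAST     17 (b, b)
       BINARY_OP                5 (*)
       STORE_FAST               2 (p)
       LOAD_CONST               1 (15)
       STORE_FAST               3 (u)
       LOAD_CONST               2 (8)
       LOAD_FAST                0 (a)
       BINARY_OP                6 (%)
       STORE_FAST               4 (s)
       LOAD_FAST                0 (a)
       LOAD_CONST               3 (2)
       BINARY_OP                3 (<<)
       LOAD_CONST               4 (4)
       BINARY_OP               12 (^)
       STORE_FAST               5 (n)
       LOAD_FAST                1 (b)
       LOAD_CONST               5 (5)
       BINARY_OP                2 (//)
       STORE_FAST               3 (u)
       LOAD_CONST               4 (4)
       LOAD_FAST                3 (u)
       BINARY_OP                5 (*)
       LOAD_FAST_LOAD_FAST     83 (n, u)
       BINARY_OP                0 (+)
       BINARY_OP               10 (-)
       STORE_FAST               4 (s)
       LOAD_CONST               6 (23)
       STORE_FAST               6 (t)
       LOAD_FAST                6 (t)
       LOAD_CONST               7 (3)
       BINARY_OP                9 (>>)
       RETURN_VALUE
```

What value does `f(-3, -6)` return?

2

LOAD_FAST_LOAD_FAST b,b → push -6,-6. Stack: [-6, -6]
BINARY_OP * → -6 * -6 = 36. Stack: [36]
STORE_FAST p → p=36. Stack: []
LOAD_CONST → push 15. Stack: [15]
STORE_FAST u → u=15. Stack: []
LOAD_CONST → push 8. Stack: [8]
LOAD_FAST a → push -3. Stack: [8, -3]
BINARY_OP % → 8 % -3 = -1. Stack: [-1]
STORE_FAST s → s=-1. Stack: []
LOAD_FAST a → push -3. Stack: [-3]
LOAD_CONST → push 2. Stack: [-3, 2]
BINARY_OP << → -3 << 2 = -12. Stack: [-12]
LOAD_CONST → push 4. Stack: [-12, 4]
BINARY_OP ^ → -12 ^ 4 = -16. Stack: [-16]
STORE_FAST n → n=-16. Stack: []
LOAD_FAST b → push -6. Stack: [-6]
LOAD_CONST → push 5. Stack: [-6, 5]
BINARY_OP // → -6 // 5 = -2. Stack: [-2]
STORE_FAST u → u=-2. Stack: []
LOAD_CONST → push 4. Stack: [4]
LOAD_FAST u → push -2. Stack: [4, -2]
BINARY_OP * → 4 * -2 = -8. Stack: [-8]
LOAD_FAST_LOAD_FAST n,u → push -16,-2. Stack: [-8, -16, -2]
BINARY_OP + → -16 + -2 = -18. Stack: [-8, -18]
BINARY_OP - → -8 - -18 = 10. Stack: [10]
STORE_FAST s → s=10. Stack: []
LOAD_CONST → push 23. Stack: [23]
STORE_FAST t → t=23. Stack: []
LOAD_FAST t → push 23. Stack: [23]
LOAD_CONST → push 3. Stack: [23, 3]
BINARY_OP >> → 23 >> 3 = 2. Stack: [2]
RETURN_VALUE → return 2.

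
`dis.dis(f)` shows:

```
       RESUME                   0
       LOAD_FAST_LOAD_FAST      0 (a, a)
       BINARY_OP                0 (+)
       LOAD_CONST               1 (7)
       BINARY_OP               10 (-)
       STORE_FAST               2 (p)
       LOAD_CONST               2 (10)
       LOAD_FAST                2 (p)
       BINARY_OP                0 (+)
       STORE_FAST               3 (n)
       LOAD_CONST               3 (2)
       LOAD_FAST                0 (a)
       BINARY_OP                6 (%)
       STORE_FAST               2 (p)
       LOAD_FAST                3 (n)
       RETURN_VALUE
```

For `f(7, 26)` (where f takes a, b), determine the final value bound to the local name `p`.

2

LOAD_FAST_LOAD_FAST a,a → push 7,7. Stack: [7, 7]
BINARY_OP + → 7 + 7 = 14. Stack: [14]
LOAD_CONST → push 7. Stack: [14, 7]
BINARY_OP - → 14 - 7 = 7. Stack: [7]
STORE_FAST p → p=7. Stack: []
LOAD_CONST → push 10. Stack: [10]
LOAD_FAST p → push 7. Stack: [10, 7]
BINARY_OP + → 10 + 7 = 17. Stack: [17]
STORE_FAST n → n=17. Stack: []
LOAD_CONST → push 2. Stack: [2]
LOAD_FAST a → push 7. Stack: [2, 7]
BINARY_OP % → 2 % 7 = 2. Stack: [2]
STORE_FAST p → p=2. Stack: []
LOAD_FAST n → push 17. Stack: [17]
RETURN_VALUE → return 17.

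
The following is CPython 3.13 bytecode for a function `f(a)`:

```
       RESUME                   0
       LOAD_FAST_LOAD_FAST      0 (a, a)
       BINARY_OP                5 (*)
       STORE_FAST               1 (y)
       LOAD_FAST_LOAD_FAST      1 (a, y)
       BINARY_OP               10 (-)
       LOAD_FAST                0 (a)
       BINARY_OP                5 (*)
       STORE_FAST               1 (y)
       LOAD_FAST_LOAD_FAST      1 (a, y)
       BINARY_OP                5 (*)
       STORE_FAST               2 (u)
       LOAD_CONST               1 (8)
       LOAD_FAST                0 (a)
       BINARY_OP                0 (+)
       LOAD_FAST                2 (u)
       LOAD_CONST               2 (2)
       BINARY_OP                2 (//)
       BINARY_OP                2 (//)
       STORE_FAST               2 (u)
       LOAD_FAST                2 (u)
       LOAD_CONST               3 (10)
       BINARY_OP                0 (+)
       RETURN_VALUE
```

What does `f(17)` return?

9

LOAD_FAST_LOAD_FAST a,a → push 17,17. Stack: [17, 17]
BINARY_OP * → 17 * 17 = 289. Stack: [289]
STORE_FAST y → y=289. Stack: []
LOAD_FAST_LOAD_FAST a,y → push 17,289. Stack: [17, 289]
BINARY_OP - → 17 - 289 = -272. Stack: [-272]
LOAD_FAST a → push 17. Stack: [-272, 17]
BINARY_OP * → -272 * 17 = -4624. Stack: [-4624]
STORE_FAST y → y=-4624. Stack: []
LOAD_FAST_LOAD_FAST a,y → push 17,-4624. Stack: [17, -4624]
BINARY_OP * → 17 * -4624 = -78608. Stack: [-78608]
STORE_FAST u → u=-78608. Stack: []
LOAD_CONST → push 8. Stack: [8]
LOAD_FAST a → push 17. Stack: [8, 17]
BINARY_OP + → 8 + 17 = 25. Stack: [25]
LOAD_FAST u → push -78608. Stack: [25, -78608]
LOAD_CONST → push 2. Stack: [25, -78608, 2]
BINARY_OP // → -78608 // 2 = -39304. Stack: [25, -39304]
BINARY_OP // → 25 // -39304 = -1. Stack: [-1]
STORE_FAST u → u=-1. Stack: []
LOAD_FAST u → push -1. Stack: [-1]
LOAD_CONST → push 10. Stack: [-1, 10]
BINARY_OP + → -1 + 10 = 9. Stack: [9]
RETURN_VALUE → return 9.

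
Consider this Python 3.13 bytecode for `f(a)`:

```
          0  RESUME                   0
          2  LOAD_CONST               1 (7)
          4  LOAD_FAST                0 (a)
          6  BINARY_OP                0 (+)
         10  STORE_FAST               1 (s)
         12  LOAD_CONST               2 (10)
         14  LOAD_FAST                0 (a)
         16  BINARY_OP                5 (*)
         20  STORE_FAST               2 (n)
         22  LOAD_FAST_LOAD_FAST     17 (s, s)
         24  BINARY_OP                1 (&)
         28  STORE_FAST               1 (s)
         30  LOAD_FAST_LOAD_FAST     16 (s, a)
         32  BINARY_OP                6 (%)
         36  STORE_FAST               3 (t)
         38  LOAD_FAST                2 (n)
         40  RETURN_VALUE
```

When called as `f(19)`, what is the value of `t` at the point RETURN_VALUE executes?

7

LOAD_CONST → push 7. Stack: [7]
LOAD_FAST a → push 19. Stack: [7, 19]
BINARY_OP + → 7 + 19 = 26. Stack: [26]
STORE_FAST s → s=26. Stack: []
LOAD_CONST → push 10. Stack: [10]
LOAD_FAST a → push 19. Stack: [10, 19]
BINARY_OP * → 10 * 19 = 190. Stack: [190]
STORE_FAST n → n=190. Stack: []
LOAD_FAST_LOAD_FAST s,s → push 26,26. Stack: [26, 26]
BINARY_OP & → 26 & 26 = 26. Stack: [26]
STORE_FAST s → s=26. Stack: []
LOAD_FAST_LOAD_FAST s,a → push 26,19. Stack: [26, 19]
BINARY_OP % → 26 % 19 = 7. Stack: [7]
STORE_FAST t → t=7. Stack: []
LOAD_FAST n → push 190. Stack: [190]
RETURN_VALUE → return 190.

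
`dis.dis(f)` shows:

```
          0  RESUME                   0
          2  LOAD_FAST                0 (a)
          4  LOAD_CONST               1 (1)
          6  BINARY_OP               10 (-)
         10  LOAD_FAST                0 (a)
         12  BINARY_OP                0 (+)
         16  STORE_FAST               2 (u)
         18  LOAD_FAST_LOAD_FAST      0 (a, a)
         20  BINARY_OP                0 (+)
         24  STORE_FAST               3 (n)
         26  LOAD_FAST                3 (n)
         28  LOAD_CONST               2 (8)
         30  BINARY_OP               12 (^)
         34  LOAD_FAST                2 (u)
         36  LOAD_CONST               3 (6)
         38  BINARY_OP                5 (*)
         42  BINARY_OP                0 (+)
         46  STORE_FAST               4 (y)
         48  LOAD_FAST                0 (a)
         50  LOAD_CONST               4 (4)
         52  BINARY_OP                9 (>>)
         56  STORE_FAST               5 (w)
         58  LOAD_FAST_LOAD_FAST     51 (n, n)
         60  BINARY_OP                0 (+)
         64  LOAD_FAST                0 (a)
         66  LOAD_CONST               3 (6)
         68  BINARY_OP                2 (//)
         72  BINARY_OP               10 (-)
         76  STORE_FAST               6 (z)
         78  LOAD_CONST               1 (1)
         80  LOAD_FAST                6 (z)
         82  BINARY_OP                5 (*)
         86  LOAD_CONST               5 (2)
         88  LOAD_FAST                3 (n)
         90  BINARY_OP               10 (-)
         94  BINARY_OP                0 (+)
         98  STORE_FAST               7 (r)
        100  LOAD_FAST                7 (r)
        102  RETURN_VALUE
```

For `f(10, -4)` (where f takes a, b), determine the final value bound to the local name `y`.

LOAD_FAST a → push 10. Stack: [10]
LOAD_CONST → push 1. Stack: [10, 1]
BINARY_OP - → 10 - 1 = 9. Stack: [9]
LOAD_FAST a → push 10. Stack: [9, 10]
BINARY_OP + → 9 + 10 = 19. Stack: [19]
STORE_FAST u → u=19. Stack: []
LOAD_FAST_LOAD_FAST a,a → push 10,10. Stack: [10, 10]
BINARY_OP + → 10 + 10 = 20. Stack: [20]
STORE_FAST n → n=20. Stack: []
LOAD_FAST n → push 20. Stack: [20]
LOAD_CONST → push 8. Stack: [20, 8]
BINARY_OP ^ → 20 ^ 8 = 28. Stack: [28]
LOAD_FAST u → push 19. Stack: [28, 19]
LOAD_CONST → push 6. Stack: [28, 19, 6]
BINARY_OP * → 19 * 6 = 114. Stack: [28, 114]
BINARY_OP + → 28 + 114 = 142. Stack: [142]
STORE_FAST y → y=142. Stack: []
LOAD_FAST a → push 10. Stack: [10]
LOAD_CONST → push 4. Stack: [10, 4]
BINARY_OP >> → 10 >> 4 = 0. Stack: [0]
STORE_FAST w → w=0. Stack: []
LOAD_FAST_LOAD_FAST n,n → push 20,20. Stack: [20, 20]
BINARY_OP + → 20 + 20 = 40. Stack: [40]
LOAD_FAST a → push 10. Stack: [40, 10]
LOAD_CONST → push 6. Stack: [40, 10, 6]
BINARY_OP // → 10 // 6 = 1. Stack: [40, 1]
BINARY_OP - → 40 - 1 = 39. Stack: [39]
STORE_FAST z → z=39. Stack: []
LOAD_CONST → push 1. Stack: [1]
LOAD_FAST z → push 39. Stack: [1, 39]
BINARY_OP * → 1 * 39 = 39. Stack: [39]
LOAD_CONST → push 2. Stack: [39, 2]
LOAD_FAST n → push 20. Stack: [39, 2, 20]
BINARY_OP - → 2 - 20 = -18. Stack: [39, -18]
BINARY_OP + → 39 + -18 = 21. Stack: [21]
STORE_FAST r → r=21. Stack: []
LOAD_FAST r → push 21. Stack: [21]
RETURN_VALUE → return 21.

142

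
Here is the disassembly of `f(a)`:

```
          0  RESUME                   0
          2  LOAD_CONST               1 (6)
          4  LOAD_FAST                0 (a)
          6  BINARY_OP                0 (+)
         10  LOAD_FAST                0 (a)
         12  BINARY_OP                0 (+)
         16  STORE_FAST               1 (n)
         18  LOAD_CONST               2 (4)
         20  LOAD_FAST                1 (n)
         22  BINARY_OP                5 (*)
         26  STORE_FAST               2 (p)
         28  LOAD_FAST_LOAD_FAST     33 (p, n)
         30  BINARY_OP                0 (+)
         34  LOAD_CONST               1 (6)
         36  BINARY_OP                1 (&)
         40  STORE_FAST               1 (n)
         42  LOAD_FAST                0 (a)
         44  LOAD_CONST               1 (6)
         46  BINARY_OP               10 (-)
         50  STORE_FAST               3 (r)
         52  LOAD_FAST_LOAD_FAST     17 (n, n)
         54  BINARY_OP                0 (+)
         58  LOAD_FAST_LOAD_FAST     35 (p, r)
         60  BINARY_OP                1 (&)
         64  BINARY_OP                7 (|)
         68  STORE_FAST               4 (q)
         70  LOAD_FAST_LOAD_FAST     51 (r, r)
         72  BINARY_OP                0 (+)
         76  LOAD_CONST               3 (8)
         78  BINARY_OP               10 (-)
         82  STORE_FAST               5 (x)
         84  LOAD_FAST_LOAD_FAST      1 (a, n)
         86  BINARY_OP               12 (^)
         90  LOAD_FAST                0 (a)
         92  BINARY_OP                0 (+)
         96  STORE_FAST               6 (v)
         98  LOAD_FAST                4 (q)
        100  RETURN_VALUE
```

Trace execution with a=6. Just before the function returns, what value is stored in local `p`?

72

LOAD_CONST → push 6. Stack: [6]
LOAD_FAST a → push 6. Stack: [6, 6]
BINARY_OP + → 6 + 6 = 12. Stack: [12]
LOAD_FAST a → push 6. Stack: [12, 6]
BINARY_OP + → 12 + 6 = 18. Stack: [18]
STORE_FAST n → n=18. Stack: []
LOAD_CONST → push 4. Stack: [4]
LOAD_FAST n → push 18. Stack: [4, 18]
BINARY_OP * → 4 * 18 = 72. Stack: [72]
STORE_FAST p → p=72. Stack: []
LOAD_FAST_LOAD_FAST p,n → push 72,18. Stack: [72, 18]
BINARY_OP + → 72 + 18 = 90. Stack: [90]
LOAD_CONST → push 6. Stack: [90, 6]
BINARY_OP & → 90 & 6 = 2. Stack: [2]
STORE_FAST n → n=2. Stack: []
LOAD_FAST a → push 6. Stack: [6]
LOAD_CONST → push 6. Stack: [6, 6]
BINARY_OP - → 6 - 6 = 0. Stack: [0]
STORE_FAST r → r=0. Stack: []
LOAD_FAST_LOAD_FAST n,n → push 2,2. Stack: [2, 2]
BINARY_OP + → 2 + 2 = 4. Stack: [4]
LOAD_FAST_LOAD_FAST p,r → push 72,0. Stack: [4, 72, 0]
BINARY_OP & → 72 & 0 = 0. Stack: [4, 0]
BINARY_OP | → 4 | 0 = 4. Stack: [4]
STORE_FAST q → q=4. Stack: []
LOAD_FAST_LOAD_FAST r,r → push 0,0. Stack: [0, 0]
BINARY_OP + → 0 + 0 = 0. Stack: [0]
LOAD_CONST → push 8. Stack: [0, 8]
BINARY_OP - → 0 - 8 = -8. Stack: [-8]
STORE_FAST x → x=-8. Stack: []
LOAD_FAST_LOAD_FAST a,n → push 6,2. Stack: [6, 2]
BINARY_OP ^ → 6 ^ 2 = 4. Stack: [4]
LOAD_FAST a → push 6. Stack: [4, 6]
BINARY_OP + → 4 + 6 = 10. Stack: [10]
STORE_FAST v → v=10. Stack: []
LOAD_FAST q → push 4. Stack: [4]
RETURN_VALUE → return 4.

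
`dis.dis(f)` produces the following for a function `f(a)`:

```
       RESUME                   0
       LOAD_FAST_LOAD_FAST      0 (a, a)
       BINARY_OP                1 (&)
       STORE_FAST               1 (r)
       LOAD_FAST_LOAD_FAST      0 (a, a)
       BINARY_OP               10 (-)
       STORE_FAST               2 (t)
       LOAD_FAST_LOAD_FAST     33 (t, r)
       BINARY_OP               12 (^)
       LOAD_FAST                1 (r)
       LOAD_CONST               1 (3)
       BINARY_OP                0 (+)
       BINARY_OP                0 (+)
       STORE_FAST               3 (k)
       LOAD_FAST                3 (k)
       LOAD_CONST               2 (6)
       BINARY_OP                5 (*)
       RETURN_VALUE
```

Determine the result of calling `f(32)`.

402

LOAD_FAST_LOAD_FAST a,a → push 32,32. Stack: [32, 32]
BINARY_OP & → 32 & 32 = 32. Stack: [32]
STORE_FAST r → r=32. Stack: []
LOAD_FAST_LOAD_FAST a,a → push 32,32. Stack: [32, 32]
BINARY_OP - → 32 - 32 = 0. Stack: [0]
STORE_FAST t → t=0. Stack: []
LOAD_FAST_LOAD_FAST t,r → push 0,32. Stack: [0, 32]
BINARY_OP ^ → 0 ^ 32 = 32. Stack: [32]
LOAD_FAST r → push 32. Stack: [32, 32]
LOAD_CONST → push 3. Stack: [32, 32, 3]
BINARY_OP + → 32 + 3 = 35. Stack: [32, 35]
BINARY_OP + → 32 + 35 = 67. Stack: [67]
STORE_FAST k → k=67. Stack: []
LOAD_FAST k → push 67. Stack: [67]
LOAD_CONST → push 6. Stack: [67, 6]
BINARY_OP * → 67 * 6 = 402. Stack: [402]
RETURN_VALUE → return 402.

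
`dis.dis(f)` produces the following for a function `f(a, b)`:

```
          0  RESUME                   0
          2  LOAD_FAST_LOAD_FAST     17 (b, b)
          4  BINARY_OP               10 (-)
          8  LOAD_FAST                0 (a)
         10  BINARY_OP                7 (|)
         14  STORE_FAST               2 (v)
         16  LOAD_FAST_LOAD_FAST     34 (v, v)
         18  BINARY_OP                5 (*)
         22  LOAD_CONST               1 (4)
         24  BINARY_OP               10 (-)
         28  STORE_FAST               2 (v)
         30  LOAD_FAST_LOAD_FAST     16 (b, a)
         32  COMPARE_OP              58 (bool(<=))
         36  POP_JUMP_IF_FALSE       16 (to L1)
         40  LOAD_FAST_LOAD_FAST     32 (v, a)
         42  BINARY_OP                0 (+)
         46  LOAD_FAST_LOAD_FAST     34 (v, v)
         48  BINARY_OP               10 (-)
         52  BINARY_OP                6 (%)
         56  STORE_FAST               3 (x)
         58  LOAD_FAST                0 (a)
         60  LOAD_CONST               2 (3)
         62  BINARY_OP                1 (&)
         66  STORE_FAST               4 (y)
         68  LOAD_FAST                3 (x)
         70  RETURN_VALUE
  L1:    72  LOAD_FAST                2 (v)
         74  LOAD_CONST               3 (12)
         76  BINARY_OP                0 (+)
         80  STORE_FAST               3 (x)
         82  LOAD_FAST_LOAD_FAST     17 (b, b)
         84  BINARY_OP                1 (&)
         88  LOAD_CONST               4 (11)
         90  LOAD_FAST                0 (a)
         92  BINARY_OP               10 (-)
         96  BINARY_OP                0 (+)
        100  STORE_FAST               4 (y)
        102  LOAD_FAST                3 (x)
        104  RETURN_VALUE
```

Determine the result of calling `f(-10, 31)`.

108

LOAD_FAST_LOAD_FAST b,b → push 31,31. Stack: [31, 31]
BINARY_OP - → 31 - 31 = 0. Stack: [0]
LOAD_FAST a → push -10. Stack: [0, -10]
BINARY_OP | → 0 | -10 = -10. Stack: [-10]
STORE_FAST v → v=-10. Stack: []
LOAD_FAST_LOAD_FAST v,v → push -10,-10. Stack: [-10, -10]
BINARY_OP * → -10 * -10 = 100. Stack: [100]
LOAD_CONST → push 4. Stack: [100, 4]
BINARY_OP - → 100 - 4 = 96. Stack: [96]
STORE_FAST v → v=96. Stack: []
LOAD_FAST_LOAD_FAST b,a → push 31,-10. Stack: [31, -10]
COMPARE_OP bool(<=) → 31 vs -10 = False. Stack: [False]
POP_JUMP_IF_FALSE → pop False; jump. Stack: []
LOAD_FAST v → push 96. Stack: [96]
LOAD_CONST → push 12. Stack: [96, 12]
BINARY_OP + → 96 + 12 = 108. Stack: [108]
STORE_FAST x → x=108. Stack: []
LOAD_FAST_LOAD_FAST b,b → push 31,31. Stack: [31, 31]
BINARY_OP & → 31 & 31 = 31. Stack: [31]
LOAD_CONST → push 11. Stack: [31, 11]
LOAD_FAST a → push -10. Stack: [31, 11, -10]
BINARY_OP - → 11 - -10 = 21. Stack: [31, 21]
BINARY_OP + → 31 + 21 = 52. Stack: [52]
STORE_FAST y → y=52. Stack: []
LOAD_FAST x → push 108. Stack: [108]
RETURN_VALUE → return 108.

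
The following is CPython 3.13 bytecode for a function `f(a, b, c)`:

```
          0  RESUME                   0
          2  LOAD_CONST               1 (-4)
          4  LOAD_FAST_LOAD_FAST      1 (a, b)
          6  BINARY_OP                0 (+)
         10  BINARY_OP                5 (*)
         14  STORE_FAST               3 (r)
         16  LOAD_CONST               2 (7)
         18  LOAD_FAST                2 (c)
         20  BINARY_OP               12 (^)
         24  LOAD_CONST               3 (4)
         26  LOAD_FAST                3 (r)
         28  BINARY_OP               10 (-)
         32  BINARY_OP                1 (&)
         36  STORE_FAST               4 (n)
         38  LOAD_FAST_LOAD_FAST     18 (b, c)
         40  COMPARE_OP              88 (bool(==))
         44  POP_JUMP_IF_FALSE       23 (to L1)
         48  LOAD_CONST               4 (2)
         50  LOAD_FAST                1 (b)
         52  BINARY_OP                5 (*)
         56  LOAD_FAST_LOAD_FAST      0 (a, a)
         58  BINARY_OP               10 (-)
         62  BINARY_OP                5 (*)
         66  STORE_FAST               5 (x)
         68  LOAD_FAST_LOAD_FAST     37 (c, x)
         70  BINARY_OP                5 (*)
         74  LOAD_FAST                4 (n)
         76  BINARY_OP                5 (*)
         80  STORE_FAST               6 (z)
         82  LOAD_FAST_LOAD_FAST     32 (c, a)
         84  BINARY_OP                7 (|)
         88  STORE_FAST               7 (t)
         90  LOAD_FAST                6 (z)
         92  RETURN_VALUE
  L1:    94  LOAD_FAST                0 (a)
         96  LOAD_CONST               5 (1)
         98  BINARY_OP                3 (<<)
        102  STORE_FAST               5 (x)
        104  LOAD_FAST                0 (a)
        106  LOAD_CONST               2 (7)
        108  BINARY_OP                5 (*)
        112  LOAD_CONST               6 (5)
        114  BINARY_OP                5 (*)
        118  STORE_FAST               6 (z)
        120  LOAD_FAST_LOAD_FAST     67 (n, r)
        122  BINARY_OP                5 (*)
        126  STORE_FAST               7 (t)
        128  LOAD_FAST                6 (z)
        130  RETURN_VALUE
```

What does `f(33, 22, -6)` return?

LOAD_CONST → push -4. Stack: [-4]
LOAD_FAST_LOAD_FAST a,b → push 33,22. Stack: [-4, 33, 22]
BINARY_OP + → 33 + 22 = 55. Stack: [-4, 55]
BINARY_OP * → -4 * 55 = -220. Stack: [-220]
STORE_FAST r → r=-220. Stack: []
LOAD_CONST → push 7. Stack: [7]
LOAD_FAST c → push -6. Stack: [7, -6]
BINARY_OP ^ → 7 ^ -6 = -3. Stack: [-3]
LOAD_CONST → push 4. Stack: [-3, 4]
LOAD_FAST r → push -220. Stack: [-3, 4, -220]
BINARY_OP - → 4 - -220 = 224. Stack: [-3, 224]
BINARY_OP & → -3 & 224 = 224. Stack: [224]
STORE_FAST n → n=224. Stack: []
LOAD_FAST_LOAD_FAST b,c → push 22,-6. Stack: [22, -6]
COMPARE_OP bool(==) → 22 vs -6 = False. Stack: [False]
POP_JUMP_IF_FALSE → pop False; jump. Stack: []
LOAD_FAST a → push 33. Stack: [33]
LOAD_CONST → push 1. Stack: [33, 1]
BINARY_OP << → 33 << 1 = 66. Stack: [66]
STORE_FAST x → x=66. Stack: []
LOAD_FAST a → push 33. Stack: [33]
LOAD_CONST → push 7. Stack: [33, 7]
BINARY_OP * → 33 * 7 = 231. Stack: [231]
LOAD_CONST → push 5. Stack: [231, 5]
BINARY_OP * → 231 * 5 = 1155. Stack: [1155]
STORE_FAST z → z=1155. Stack: []
LOAD_FAST_LOAD_FAST n,r → push 224,-220. Stack: [224, -220]
BINARY_OP * → 224 * -220 = -49280. Stack: [-49280]
STORE_FAST t → t=-49280. Stack: []
LOAD_FAST z → push 1155. Stack: [1155]
RETURN_VALUE → return 1155.

1155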